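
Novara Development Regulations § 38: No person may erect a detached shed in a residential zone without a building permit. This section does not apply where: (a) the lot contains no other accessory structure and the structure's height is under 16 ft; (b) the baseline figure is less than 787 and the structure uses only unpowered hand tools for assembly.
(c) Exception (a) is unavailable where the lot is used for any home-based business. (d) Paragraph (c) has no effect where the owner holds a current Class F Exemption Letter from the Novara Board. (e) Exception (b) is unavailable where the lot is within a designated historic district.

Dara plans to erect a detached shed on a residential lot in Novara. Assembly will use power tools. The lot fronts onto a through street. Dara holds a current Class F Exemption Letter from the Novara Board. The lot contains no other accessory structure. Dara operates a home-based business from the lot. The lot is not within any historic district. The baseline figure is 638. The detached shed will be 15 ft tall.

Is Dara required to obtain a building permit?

No — exception (a) applies; Dara does not need a building permit.

Exception (a): the lot has no other accessory structure; the structure's height is 15 ft, under the 16 ft limit — every condition holds. Under paragraphs (c)–(d): (c) would limit (a) — a home-based business operates on the lot — but (d) sets (c) aside: (d) operates against (c): a current Class F Exemption Letter is held. (a) remains available.
Exception (b) does not apply: assembly uses power tools.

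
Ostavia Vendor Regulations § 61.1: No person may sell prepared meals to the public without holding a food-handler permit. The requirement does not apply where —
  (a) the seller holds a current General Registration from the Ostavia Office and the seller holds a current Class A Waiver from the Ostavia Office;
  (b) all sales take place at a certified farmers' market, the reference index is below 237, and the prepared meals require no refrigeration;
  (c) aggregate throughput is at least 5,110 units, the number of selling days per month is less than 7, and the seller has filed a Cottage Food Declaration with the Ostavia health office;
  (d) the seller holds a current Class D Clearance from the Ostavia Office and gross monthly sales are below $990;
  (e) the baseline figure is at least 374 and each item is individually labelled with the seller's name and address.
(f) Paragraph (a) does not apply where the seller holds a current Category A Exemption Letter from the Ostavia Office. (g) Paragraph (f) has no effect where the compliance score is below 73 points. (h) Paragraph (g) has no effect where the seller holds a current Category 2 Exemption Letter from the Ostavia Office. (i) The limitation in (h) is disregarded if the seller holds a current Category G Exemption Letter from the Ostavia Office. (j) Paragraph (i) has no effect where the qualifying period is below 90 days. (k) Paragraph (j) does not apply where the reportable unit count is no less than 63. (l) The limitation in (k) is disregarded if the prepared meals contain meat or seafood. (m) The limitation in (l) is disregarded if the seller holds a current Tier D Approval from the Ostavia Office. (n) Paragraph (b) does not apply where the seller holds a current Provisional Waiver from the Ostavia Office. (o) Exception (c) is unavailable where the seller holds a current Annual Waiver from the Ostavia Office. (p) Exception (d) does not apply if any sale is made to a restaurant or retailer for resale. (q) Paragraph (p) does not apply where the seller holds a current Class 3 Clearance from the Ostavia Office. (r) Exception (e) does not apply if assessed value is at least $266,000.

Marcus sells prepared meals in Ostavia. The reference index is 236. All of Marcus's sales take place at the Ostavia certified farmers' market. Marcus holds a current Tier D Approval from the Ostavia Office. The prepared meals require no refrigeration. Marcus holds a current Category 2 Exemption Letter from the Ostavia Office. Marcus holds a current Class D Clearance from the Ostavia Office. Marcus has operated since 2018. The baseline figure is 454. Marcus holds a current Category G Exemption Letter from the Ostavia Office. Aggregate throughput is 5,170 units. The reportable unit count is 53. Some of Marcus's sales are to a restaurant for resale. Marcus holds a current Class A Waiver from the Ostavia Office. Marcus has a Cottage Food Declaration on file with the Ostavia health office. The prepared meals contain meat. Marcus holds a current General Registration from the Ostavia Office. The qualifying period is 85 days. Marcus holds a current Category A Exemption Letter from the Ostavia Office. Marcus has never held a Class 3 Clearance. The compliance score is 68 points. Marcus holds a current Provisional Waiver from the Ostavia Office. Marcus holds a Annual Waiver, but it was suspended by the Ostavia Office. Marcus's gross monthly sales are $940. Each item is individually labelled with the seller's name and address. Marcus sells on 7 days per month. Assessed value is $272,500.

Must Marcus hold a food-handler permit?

Yes — Marcus must hold a food-handler permit.

Exception (a) is satisfied on its face — a current General Registration is held; a current Class A Waiver is held. But: (f) is triggered — a current Category A Exemption Letter is held. (g) operates (the compliance score is 68 points, below the 73 points limit), but is set aside by (h): (h) applies — a current Category 2 Exemption Letter is held. (i) applies (a current Category G Exemption Letter is held), but is displaced by (j): (j) applies — the qualifying period is 85 days, below the 90 days limit. (k) is not engaged (the reportable unit count is 53, short of 63), so (j) stands. (a) is therefore removed.
Exception (b): all sales are at a certified farmers' market; the reference index is 236, below the 237 limit; the prepared meals are shelf-stable — every condition holds. However, paragraph (n) must be considered: (n) applies — a current Provisional Waiver is held. (b) is therefore removed.
Exception (c) requires that the number of selling days per month is less than 7; but the number of selling days per month is 7, not less than 7, so (c) is unavailable.
Exception (d) is satisfied on its face — a current Class D Clearance is held; gross monthly sales are $940, below the $990 limit. But applying paragraphs (p)–(q): (p) operates — some sales are to a restaurant for resale. (q), which would lift (p), is not triggered — there is no Class 3 Clearance in force. (d) is therefore removed.
Exception (e)'s conditions are all satisfied: the baseline figure is 454, meeting the 374 threshold; items are individually labelled. However, paragraph (r) must be considered: (r) operates — assessed value is $272,500, meeting the $266,000 threshold. So (e) is unavailable.
No exception displaces § 61.1.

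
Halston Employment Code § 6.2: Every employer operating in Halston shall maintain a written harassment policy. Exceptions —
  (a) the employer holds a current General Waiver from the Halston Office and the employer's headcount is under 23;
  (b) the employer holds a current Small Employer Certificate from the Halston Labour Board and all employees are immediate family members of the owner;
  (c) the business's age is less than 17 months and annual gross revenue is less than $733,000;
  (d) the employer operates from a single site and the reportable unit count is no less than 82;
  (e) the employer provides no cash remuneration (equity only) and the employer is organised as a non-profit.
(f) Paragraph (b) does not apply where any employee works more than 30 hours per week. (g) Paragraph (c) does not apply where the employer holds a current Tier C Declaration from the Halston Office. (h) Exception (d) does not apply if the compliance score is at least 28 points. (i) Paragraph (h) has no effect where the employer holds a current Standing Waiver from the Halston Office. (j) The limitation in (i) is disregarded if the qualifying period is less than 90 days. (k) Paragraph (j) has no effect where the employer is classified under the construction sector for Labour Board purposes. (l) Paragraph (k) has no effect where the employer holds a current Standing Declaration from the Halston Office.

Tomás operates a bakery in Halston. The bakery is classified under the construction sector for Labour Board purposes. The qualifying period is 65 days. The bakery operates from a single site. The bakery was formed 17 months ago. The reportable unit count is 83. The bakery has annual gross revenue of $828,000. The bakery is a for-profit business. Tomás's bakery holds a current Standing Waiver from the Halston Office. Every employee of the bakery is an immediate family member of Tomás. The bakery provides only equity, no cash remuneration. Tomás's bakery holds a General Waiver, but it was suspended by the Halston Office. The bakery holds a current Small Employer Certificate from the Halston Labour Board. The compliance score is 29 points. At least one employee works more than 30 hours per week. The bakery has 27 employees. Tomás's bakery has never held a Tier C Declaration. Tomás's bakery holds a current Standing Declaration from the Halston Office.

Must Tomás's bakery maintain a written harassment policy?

Exception (a) requires that the employer holds a current General Waiver from the Halston Office; but there is no General Waiver in force, so (a) is unavailable.
Exception (b)'s conditions are all satisfied: a current Small Employer Certificate is held; every employee is an immediate family member. But applying paragraph (f): (f) is engaged — at least one employee exceeds 30 hours/week. (b) is therefore removed.
Exception (c) fails — the business's age is 17 months, not less than 17 months.
All of (d)'s requirements are met (the employer operates from a single site; the reportable unit count is 83, meeting the 82 threshold). Turning to paragraphs (h)–(l): (h) operates against (d): the compliance score is 29 points, meeting the 28 points threshold. (i) is engaged (a current Standing Waiver is held), but is displaced by (j): (j) operates against (i): the qualifying period is 65 days, less than the 90 days limit. (k) would limit (j) — the bakery is classified under the construction sector — but (l) sets (k) aside: (l) is triggered — a current Standing Declaration is held. So (d) is unavailable.
Exception (e) fails — the employer is for-profit.
None of the exceptions is available; § 6.2 applies in full.

Yes — Tomás's bakery must maintain a written harassment policy.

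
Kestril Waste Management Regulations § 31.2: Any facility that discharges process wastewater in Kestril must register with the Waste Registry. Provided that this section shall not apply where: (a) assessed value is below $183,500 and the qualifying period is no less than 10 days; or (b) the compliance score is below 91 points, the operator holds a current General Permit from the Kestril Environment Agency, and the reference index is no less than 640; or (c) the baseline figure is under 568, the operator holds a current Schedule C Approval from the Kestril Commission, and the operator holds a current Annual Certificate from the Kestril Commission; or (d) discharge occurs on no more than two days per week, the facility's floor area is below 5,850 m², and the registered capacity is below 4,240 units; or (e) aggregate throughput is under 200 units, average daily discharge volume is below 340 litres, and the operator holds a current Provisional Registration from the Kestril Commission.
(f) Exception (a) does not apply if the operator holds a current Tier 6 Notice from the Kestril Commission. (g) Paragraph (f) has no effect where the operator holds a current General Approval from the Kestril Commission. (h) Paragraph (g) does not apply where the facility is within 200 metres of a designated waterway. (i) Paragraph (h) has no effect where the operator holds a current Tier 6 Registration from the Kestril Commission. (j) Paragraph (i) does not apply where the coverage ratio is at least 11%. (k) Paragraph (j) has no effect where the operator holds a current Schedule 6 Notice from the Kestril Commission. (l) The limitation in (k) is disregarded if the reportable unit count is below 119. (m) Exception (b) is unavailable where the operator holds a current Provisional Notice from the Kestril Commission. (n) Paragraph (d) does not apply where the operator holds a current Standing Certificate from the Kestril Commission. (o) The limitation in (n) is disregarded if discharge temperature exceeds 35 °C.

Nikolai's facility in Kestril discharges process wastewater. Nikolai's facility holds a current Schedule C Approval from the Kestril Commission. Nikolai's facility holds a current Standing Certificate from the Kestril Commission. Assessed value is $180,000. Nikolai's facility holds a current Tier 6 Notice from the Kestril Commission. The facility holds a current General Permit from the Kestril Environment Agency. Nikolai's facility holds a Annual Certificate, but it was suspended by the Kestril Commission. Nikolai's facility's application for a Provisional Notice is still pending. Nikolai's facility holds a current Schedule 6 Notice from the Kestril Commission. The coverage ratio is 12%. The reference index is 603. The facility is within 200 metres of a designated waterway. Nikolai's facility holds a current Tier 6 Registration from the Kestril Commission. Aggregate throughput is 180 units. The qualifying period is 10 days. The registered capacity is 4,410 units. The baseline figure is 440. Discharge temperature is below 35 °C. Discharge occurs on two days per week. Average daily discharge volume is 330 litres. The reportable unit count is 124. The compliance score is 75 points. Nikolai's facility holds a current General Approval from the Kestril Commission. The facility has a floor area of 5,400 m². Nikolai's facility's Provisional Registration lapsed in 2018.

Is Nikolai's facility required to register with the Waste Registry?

Exception (a): assessed value is $180,000, below the $183,500 limit; the qualifying period is 10 days, meeting the 10 days threshold — every condition holds. Under paragraphs (f)–(l): (f) is engaged (a current Tier 6 Notice is held), but is displaced by (g): (g) operates against (f): a current General Approval is held. (h) would limit (g) — the facility is within 200 m of a designated waterway — but (i) sets (h) aside: (i) operates against (h): a current Tier 6 Registration is held. (j) operates (the coverage ratio is 12%, meeting the 11% threshold), but is displaced by (k): (k) operates against (j): a current Schedule 6 Notice is held. (l) is inapplicable (the reportable unit count is 124, not below 119), so (k) stands. So (a) applies.
Exception (b) requires that the reference index is no less than 640; but the reference index is 603, short of 640, so (b) is unavailable.
Exception (c) does not apply: the Annual Certificate is not current.
Exception (d) requires that the registered capacity is below 4,240 units; but the registered capacity is 4,410 units, not below 4,240 units, so (d) is unavailable.
Exception (e) fails — the Provisional Registration is not current.

No — exception (a) applies; Nikolai's facility is not required to register with the Waste Registry.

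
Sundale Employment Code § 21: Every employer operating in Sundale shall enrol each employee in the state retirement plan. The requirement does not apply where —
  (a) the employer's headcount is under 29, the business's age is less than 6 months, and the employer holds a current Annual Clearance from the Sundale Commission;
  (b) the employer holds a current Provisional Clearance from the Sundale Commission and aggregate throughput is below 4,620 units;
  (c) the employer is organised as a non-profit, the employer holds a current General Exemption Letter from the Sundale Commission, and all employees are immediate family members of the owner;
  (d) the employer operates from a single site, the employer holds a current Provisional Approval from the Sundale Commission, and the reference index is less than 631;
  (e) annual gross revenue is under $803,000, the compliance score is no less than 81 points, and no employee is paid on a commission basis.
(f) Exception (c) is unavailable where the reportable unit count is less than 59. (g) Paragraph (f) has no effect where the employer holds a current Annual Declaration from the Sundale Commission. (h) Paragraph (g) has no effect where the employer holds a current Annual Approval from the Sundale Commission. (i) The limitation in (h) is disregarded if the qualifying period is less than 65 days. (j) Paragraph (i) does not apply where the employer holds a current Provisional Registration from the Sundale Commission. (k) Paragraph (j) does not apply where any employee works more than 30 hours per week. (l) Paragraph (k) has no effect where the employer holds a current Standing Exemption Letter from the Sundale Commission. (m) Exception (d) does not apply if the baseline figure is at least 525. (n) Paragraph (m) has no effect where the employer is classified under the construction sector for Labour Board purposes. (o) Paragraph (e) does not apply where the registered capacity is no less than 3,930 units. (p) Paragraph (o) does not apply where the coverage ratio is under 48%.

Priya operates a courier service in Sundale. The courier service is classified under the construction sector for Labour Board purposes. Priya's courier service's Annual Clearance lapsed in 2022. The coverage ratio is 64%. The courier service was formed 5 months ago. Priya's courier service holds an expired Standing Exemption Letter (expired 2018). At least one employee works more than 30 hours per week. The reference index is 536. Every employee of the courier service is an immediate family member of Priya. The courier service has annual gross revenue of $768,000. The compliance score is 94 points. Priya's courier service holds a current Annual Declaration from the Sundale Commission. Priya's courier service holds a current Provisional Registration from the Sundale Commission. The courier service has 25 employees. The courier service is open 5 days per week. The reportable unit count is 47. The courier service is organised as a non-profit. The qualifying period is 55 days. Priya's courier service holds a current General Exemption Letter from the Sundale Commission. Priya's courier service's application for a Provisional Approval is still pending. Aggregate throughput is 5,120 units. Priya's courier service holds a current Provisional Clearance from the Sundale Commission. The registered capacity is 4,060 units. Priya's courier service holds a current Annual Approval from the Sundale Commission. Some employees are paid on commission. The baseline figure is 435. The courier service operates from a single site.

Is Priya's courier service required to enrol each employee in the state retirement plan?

Exception (a) requires that the employer holds a current Annual Clearance from the Sundale Commission; but there is no Annual Clearance in force, so (a) is unavailable.
Exception (b) fails — aggregate throughput is 5,120 units, not below 4,620 units.
All of (c)'s requirements are met (the employer is a non-profit; a current General Exemption Letter is held; every employee is an immediate family member). As to paragraphs (f)–(l): (f) is triggered (the reportable unit count is 47, less than the 59 limit), but is displaced by (g): (g) operates against (f): a current Annual Declaration is held. (h) would limit (g) — a current Annual Approval is held — but (i) sets (h) aside: (i) is engaged — the qualifying period is 55 days, less than the 65 days limit. (j) applies (a current Provisional Registration is held), but is overridden by (k): (k) operates against (j): at least one employee exceeds 30 hours/week. (l) is not triggered (no current Standing Exemption Letter is held), so (k) stands. So (c) applies.
Exception (d) requires that the employer holds a current Provisional Approval from the Sundale Commission; but the Provisional Approval is not current, so (d) is unavailable.
Exception (e) fails — some employees are paid on commission.

No — exception (c) applies; Priya's courier service is not required to enrol each employee in the state retirement plan.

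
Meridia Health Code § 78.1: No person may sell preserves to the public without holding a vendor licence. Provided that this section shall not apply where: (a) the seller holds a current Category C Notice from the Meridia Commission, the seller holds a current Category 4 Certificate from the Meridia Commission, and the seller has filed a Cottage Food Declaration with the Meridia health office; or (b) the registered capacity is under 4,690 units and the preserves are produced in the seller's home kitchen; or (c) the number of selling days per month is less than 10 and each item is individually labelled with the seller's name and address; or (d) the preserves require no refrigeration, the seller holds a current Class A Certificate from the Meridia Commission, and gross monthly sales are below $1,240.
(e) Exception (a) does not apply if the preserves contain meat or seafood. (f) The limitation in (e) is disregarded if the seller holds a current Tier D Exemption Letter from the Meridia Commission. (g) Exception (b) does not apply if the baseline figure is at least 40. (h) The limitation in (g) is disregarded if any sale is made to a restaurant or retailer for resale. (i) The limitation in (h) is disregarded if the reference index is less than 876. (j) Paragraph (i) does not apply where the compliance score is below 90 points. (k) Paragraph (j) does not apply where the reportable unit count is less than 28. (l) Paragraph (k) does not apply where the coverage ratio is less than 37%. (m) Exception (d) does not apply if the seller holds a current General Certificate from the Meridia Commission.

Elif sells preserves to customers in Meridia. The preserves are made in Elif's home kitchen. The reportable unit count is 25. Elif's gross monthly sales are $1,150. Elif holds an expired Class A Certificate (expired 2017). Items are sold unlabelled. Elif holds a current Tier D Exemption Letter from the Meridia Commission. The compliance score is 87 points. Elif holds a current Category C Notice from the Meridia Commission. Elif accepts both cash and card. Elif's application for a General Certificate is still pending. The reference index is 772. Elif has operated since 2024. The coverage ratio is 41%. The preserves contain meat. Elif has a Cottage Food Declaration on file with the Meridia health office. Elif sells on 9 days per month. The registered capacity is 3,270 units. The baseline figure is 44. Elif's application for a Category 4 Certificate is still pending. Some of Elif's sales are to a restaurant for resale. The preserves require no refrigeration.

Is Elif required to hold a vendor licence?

Yes — Elif must hold a vendor licence.

Exception (a) does not apply: there is no Category 4 Certificate in force.
All of (b)'s requirements are met (the registered capacity is 3,270 units, under the 4,690 units limit; the preserves are home-kitchen produced). But: (g) is triggered — the baseline figure is 44, meeting the 40 threshold. (h) is engaged (some sales are to a restaurant for resale), but is itself disapplied by (i): (i) operates — the reference index is 772, less than the 876 limit. (j) operates (the compliance score is 87 points, below the 90 points limit), but is overridden by (k): (k) operates against (j): the reportable unit count is 25, less than the 28 limit. (l) is not triggered (the coverage ratio is 41%, not less than 37%), so (k) stands. So (b) is unavailable.
Exception (c) requires that each item is individually labelled with the seller's name and address; but items are sold unlabelled, so (c) is unavailable.
Exception (d) does not apply: there is no Class A Certificate in force.
No exception displaces § 78.1.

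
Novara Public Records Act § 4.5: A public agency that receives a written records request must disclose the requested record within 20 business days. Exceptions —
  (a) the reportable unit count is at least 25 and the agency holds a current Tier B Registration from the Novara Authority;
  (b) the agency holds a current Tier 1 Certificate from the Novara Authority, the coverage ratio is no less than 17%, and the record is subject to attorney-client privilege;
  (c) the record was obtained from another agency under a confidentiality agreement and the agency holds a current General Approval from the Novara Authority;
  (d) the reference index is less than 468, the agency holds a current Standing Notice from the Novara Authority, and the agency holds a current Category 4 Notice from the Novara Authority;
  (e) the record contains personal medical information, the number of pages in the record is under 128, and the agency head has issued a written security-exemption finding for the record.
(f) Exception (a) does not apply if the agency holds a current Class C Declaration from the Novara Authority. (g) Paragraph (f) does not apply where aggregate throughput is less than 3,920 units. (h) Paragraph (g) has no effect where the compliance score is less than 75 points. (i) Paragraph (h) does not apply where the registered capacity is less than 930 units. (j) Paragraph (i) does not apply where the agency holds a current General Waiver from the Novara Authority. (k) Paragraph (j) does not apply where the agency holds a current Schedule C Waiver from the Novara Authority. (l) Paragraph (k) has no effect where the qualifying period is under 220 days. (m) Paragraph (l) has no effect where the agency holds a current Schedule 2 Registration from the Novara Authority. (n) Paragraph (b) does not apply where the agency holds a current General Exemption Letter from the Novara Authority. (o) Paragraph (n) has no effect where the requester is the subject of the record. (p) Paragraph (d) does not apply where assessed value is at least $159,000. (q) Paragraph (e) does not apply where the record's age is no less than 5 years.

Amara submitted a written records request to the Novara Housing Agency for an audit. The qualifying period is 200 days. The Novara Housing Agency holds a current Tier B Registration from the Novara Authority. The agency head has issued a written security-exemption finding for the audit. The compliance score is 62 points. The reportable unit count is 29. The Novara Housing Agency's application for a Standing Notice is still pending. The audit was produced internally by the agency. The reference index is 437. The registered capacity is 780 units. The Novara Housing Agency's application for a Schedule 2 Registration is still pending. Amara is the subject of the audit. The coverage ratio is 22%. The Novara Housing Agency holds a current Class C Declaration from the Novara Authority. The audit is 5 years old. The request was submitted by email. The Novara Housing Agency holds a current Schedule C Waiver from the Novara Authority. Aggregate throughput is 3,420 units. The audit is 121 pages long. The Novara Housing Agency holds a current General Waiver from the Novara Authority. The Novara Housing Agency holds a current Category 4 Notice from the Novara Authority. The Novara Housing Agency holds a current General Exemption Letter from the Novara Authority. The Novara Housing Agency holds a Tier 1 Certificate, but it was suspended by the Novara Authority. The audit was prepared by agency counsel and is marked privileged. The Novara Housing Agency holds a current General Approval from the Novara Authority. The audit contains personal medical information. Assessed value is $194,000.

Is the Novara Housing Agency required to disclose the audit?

Yes — the Novara Housing Agency must disclose the audit.

All of (a)'s requirements are met (the reportable unit count is 29, meeting the 25 threshold; a current Tier B Registration is held). However, paragraphs (f)–(m) must be considered: (f) operates against (a): a current Class C Declaration is held. (g) applies (aggregate throughput is 3,420 units, less than the 3,920 units limit), but is displaced by (h): (h) is engaged — the compliance score is 62 points, less than the 75 points limit. (i) applies (the registered capacity is 780 units, less than the 930 units limit), but is displaced by (j): (j) operates against (i): a current General Waiver is held. (k) would limit (j) — a current Schedule C Waiver is held — but (l) sets (k) aside: (l) applies — the qualifying period is 200 days, under the 220 days limit. (m) is inapplicable (no current Schedule 2 Registration is held), so (l) stands. (a) is therefore removed.
Exception (b) fails — no current Tier 1 Certificate is held.
Exception (c) requires that the record was obtained from another agency under a confidentiality agreement; but the audit was produced internally, so (c) is unavailable.
Exception (d) does not apply: the Standing Notice is not current.
Exception (e): the audit contains personal medical information; the number of pages in the record is 121, under the 128 limit; a written security-exemption finding has been issued — every condition holds. But applying paragraph (q): (q) operates — the record's age is 5 years, meeting the 5 years threshold. Exception (e) does not apply.
No exception is made out. the Novara Housing Agency falls within the general rule.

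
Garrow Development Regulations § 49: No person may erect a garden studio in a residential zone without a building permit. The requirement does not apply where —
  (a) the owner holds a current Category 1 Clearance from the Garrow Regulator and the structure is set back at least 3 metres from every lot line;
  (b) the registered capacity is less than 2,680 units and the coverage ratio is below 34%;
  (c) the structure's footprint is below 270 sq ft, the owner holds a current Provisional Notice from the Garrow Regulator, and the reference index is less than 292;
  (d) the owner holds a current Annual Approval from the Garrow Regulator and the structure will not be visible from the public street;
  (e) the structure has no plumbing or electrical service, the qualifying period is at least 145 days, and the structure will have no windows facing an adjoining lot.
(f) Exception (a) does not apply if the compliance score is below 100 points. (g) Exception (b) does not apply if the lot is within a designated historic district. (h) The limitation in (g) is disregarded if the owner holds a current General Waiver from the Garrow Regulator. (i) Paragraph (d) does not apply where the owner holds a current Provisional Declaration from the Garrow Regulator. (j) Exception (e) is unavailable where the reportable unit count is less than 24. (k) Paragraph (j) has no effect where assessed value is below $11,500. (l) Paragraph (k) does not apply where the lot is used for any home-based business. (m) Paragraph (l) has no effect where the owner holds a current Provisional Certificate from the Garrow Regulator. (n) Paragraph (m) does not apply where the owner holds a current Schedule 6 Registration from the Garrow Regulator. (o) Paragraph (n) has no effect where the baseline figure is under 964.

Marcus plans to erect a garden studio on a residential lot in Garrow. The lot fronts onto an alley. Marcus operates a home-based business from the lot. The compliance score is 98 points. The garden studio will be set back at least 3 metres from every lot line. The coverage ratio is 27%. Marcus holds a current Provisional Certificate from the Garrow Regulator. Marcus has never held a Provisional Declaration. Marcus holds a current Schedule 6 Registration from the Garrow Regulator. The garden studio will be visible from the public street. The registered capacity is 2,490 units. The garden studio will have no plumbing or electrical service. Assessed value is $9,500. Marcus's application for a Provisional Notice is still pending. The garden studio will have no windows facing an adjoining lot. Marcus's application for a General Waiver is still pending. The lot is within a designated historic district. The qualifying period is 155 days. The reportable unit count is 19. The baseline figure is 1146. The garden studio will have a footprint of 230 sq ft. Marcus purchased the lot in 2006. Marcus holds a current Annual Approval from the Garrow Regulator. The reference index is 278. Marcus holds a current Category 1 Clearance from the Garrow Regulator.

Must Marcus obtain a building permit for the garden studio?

Yes — Marcus must obtain a building permit.

Exception (a): a current Category 1 Clearance is held; the setback is at least 3 m on every side — every condition holds. But: (f) operates against (a): the compliance score is 98 points, below the 100 points limit. (a) is therefore removed.
Exception (b)'s conditions are all satisfied: the registered capacity is 2,490 units, less than the 2,680 units limit; the coverage ratio is 27%, below the 34% limit. Turning to paragraphs (g)–(h): (g) operates against (b): the lot is in a historic district. (h) does not operate here (no current General Waiver is held), so (g) stands. (b) is therefore removed.
Exception (c) fails — the Provisional Notice is not current.
Exception (d) fails — the structure will be visible from the street.
Exception (e): there is no plumbing or electrical service; the qualifying period is 155 days, meeting the 145 days threshold; no windows face an adjoining lot — every condition holds. However, paragraphs (j)–(o) must be considered: (j) operates against (e): the reportable unit count is 19, less than the 24 limit. (k) applies (assessed value is $9,500, below the $11,500 limit), but is displaced by (l): (l) applies — a home-based business operates on the lot. (m) operates (a current Provisional Certificate is held), but is overridden by (n): (n) is triggered — a current Schedule 6 Registration is held. (o), which would lift (n), is inapplicable — the baseline figure is 1,146, not under 964. (e) is therefore removed.
No exception is made out. Marcus falls within the general rule.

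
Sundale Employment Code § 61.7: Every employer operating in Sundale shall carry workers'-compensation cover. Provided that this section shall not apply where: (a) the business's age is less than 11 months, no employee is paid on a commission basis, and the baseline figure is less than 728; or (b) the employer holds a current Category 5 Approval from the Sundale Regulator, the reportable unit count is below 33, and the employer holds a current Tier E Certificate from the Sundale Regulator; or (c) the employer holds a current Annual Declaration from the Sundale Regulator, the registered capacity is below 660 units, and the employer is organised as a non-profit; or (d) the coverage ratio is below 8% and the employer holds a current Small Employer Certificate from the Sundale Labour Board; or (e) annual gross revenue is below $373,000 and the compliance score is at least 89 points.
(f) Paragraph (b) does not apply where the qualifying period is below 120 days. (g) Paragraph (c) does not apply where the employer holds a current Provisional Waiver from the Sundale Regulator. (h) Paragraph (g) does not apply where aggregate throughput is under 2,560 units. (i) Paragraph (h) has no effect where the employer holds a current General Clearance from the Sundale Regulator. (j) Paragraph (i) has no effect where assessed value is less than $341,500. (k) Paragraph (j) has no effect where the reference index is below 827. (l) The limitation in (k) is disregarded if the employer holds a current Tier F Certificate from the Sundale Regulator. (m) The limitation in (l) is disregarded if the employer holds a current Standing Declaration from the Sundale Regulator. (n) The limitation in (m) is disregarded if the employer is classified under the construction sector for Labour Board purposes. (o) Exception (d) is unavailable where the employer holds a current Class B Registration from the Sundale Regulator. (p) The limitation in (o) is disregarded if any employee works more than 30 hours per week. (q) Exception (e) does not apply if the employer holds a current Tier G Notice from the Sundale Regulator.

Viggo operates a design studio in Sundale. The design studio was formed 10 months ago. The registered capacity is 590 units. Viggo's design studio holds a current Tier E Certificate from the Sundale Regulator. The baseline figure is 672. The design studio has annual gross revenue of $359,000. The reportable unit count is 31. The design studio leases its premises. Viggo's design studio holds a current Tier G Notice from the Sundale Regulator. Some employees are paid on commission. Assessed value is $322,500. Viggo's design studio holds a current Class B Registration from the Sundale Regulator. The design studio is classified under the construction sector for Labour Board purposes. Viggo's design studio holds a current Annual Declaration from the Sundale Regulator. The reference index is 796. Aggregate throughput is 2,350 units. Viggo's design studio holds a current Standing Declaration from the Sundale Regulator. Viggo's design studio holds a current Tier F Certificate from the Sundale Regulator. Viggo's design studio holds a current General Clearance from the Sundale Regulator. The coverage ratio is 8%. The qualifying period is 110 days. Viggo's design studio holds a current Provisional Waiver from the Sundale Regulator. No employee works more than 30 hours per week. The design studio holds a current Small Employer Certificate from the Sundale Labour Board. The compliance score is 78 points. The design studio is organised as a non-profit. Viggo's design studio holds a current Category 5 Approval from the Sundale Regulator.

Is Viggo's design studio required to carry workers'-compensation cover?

No — exception (c) applies; Viggo's design studio is not required to carry workers'-compensation cover.

Exception (a) requires that no employee is paid on a commission basis; but some employees are paid on commission, so (a) is unavailable.
All of (b)'s requirements are met (a current Category 5 Approval is held; the reportable unit count is 31, below the 33 limit; a current Tier E Certificate is held). However, paragraph (f) must be considered: (f) operates against (b): the qualifying period is 110 days, below the 120 days limit. Exception (b) does not apply.
All of (c)'s requirements are met (a current Annual Declaration is held; the registered capacity is 590 units, below the 660 units limit; the employer is a non-profit). As to paragraphs (g)–(n): (g) would limit (c) — a current Provisional Waiver is held — but (h) sets (g) aside: (h) operates against (g): aggregate throughput is 2,350 units, under the 2,560 units limit. (i) would limit (h) — a current General Clearance is held — but (j) sets (i) aside: (j) operates against (i): assessed value is $322,500, less than the $341,500 limit. (k) would limit (j) — the reference index is 796, below the 827 limit — but (l) sets (k) aside: (l) operates against (k): a current Tier F Certificate is held. (m) would limit (l) — a current Standing Declaration is held — but (n) sets (m) aside: (n) operates against (m): the design studio is classified under the construction sector. (c) remains available.
Exception (d) does not apply: the coverage ratio is 8%, not below 8%.
Exception (e) does not apply: the compliance score is 78 points, short of 89 points.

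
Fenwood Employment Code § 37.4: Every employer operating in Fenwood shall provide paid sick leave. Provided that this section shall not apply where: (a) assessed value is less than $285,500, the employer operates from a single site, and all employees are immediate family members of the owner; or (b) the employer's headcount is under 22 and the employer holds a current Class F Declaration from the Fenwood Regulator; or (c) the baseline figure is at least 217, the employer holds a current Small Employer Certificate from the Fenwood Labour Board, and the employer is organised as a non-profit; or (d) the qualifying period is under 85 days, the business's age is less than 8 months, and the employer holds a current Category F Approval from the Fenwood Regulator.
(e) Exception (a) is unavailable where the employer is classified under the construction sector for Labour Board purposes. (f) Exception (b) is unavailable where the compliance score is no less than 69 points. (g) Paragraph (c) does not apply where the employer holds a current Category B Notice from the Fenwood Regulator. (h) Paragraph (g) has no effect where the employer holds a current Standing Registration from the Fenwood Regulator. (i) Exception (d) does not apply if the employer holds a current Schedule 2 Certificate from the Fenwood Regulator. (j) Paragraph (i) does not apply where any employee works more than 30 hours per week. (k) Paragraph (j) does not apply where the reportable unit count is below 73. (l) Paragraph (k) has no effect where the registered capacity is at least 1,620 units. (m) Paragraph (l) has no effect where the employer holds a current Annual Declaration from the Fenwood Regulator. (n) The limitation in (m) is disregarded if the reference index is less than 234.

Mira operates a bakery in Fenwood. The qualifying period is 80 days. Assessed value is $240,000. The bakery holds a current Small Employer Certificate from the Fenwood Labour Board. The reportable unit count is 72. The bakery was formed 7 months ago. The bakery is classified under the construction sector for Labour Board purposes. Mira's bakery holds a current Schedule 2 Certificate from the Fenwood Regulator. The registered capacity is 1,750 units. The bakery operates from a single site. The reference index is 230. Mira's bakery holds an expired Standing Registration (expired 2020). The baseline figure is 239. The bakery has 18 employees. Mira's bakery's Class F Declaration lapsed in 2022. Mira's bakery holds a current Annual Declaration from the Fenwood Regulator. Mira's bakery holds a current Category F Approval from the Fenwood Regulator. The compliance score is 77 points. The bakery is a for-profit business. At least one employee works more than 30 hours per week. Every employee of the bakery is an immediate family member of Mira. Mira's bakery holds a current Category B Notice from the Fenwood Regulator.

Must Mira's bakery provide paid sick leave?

No — exception (d) applies; Mira's bakery is not required to provide paid sick leave.

Exception (a) is satisfied on its face — assessed value is $240,000, less than the $285,500 limit; the employer operates from a single site; every employee is an immediate family member. Turning to paragraph (e): (e) operates against (a): the bakery is classified under the construction sector. (a) is therefore removed.
Exception (b) fails — the Class F Declaration is not current.
Exception (c) requires that the employer is organised as a non-profit; but the employer is for-profit, so (c) is unavailable.
Exception (d): the qualifying period is 80 days, under the 85 days limit; the business's age is 7 months, less than the 8 months limit; a current Category F Approval is held — every condition holds. Applying paragraphs (i)–(n): (i) would limit (d) — a current Schedule 2 Certificate is held — but (j) sets (i) aside: (j) operates against (i): at least one employee exceeds 30 hours/week. (k) would limit (j) — the reportable unit count is 72, below the 73 limit — but (l) sets (k) aside: (l) operates against (k): the registered capacity is 1,750 units, meeting the 1,620 units threshold. (m) applies (a current Annual Declaration is held), but is itself disapplied by (n): (n) is engaged — the reference index is 230, less than the 234 limit. Exception (d) stands.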